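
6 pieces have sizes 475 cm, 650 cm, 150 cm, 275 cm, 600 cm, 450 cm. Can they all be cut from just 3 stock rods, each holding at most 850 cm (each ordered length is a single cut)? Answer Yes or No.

Total = 2600 cm; ⌈2600/850⌉ = 4.
At least 4 stock rods are required, but only 3 are allowed.

No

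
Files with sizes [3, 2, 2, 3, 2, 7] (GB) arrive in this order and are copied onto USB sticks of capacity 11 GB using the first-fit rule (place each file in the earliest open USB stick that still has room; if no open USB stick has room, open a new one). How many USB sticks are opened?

  3 → USB stick 1 (new)  [load 3/11]
  2 → USB stick 1  [load 5/11]
  2 → USB stick 1  [load 7/11]
  3 → USB stick 1  [load 10/11]
  2 → USB stick 2 (new)  [load 2/11]
  7 → USB stick 2  [load 9/11]
2 USB sticks opened.

2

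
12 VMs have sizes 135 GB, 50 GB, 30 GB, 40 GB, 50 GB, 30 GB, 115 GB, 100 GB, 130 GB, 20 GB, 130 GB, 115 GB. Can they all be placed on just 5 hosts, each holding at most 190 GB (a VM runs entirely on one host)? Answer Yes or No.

No

Total = 945 GB; ⌈945/190⌉ = 5.
6 VMs each exceed half the capacity and cannot share a host, forcing at least 6 hosts.
At least 6 hosts are required, but only 5 are allowed.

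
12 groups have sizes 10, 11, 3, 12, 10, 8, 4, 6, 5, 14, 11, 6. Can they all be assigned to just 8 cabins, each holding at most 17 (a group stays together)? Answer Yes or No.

A valid assignment using 7 cabins:
  cabin 1: 14 + 3 = 17
  cabin 2: 12 + 5 = 17
  cabin 3: 11 + 6 = 17
  cabin 4: 11 + 6 = 17
  cabin 5: 10 + 4 = 14
  cabin 6: 10 = 10
  cabin 7: 8 = 8
That uses only 7 ≤ 8, so 8 cabins are enough.

Yes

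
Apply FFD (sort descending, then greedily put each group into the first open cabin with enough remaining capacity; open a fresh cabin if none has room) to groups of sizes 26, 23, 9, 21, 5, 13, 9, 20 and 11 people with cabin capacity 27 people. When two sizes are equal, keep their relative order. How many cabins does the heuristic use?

6

Sorted descending: 26, 23, 21, 20, 13, 11, 9, 9, 5.
  26 → cabin 1 (new)  [load 26/27]
  23 → cabin 2 (new)  [load 23/27]
  21 → cabin 3 (new)  [load 21/27]
  20 → cabin 4 (new)  [load 20/27]
  13 → cabin 5 (new)  [load 13/27]
  11 → cabin 5  [load 24/27]
  9 → cabin 6 (new)  [load 9/27]
  9 → cabin 6  [load 18/27]
  5 → cabin 3  [load 26/27]
6 cabins opened.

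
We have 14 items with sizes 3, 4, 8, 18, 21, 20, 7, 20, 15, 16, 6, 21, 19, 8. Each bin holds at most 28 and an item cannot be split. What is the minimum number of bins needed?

8

Total = 21 + 21 + 20 + 20 + 19 + 18 + 16 + 15 + 8 + 8 + 7 + 6 + 4 + 3 = 186.
Lower bound: ⌈186/28⌉ = 7 bins.
Also, 8 items each exceed 14, and no two of those can share a bin, so at least 8 bins are needed.
A packing using 8 bins:
  bin 1: 21 + 7 = 28
  bin 2: 21 + 6 = 27
  bin 3: 20 + 8 = 28
  bin 4: 20 + 8 = 28
  bin 5: 19 + 4 + 3 = 26
  bin 6: 18 = 18
  bin 7: 16 = 16
  bin 8: 15 = 15
This matches the lower bound, so 8 is optimal.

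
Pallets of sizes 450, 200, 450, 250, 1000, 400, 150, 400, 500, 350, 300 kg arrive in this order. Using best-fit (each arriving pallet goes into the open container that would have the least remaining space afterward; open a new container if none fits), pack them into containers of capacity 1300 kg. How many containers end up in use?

4

  450 → container 1 (new)  [load 450/1300]
  200 → container 1  [load 650/1300]
  450 → container 1  [load 1100/1300]
  250 → container 2 (new)  [load 250/1300]
  1000 → container 2  [load 1250/1300]
  400 → container 3 (new)  [load 400/1300]
  150 → container 1  [load 1250/1300]
  400 → container 3  [load 800/1300]
  500 → container 3  [load 1300/1300]
  350 → container 4 (new)  [load 350/1300]
  300 → container 4  [load 650/1300]
4 containers opened.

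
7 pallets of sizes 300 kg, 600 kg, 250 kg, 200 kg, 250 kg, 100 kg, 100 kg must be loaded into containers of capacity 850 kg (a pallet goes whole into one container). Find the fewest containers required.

3

Total = 600 + 300 + 250 + 250 + 200 + 100 + 100 = 1800 kg.
Lower bound: ⌈1800/850⌉ = 3 containers.
A packing using 3 containers:
  container 1: 600 + 250 = 850
  container 2: 300 + 250 + 200 + 100 = 850
  container 3: 100 = 100
This matches the lower bound, so 3 is optimal.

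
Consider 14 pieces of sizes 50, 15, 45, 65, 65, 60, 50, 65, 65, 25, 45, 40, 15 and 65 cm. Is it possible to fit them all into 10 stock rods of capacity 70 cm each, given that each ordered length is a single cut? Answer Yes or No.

No

Total = 670 cm; ⌈670/70⌉ = 10.
11 pieces each exceed half the capacity and cannot share a stock rod, forcing at least 11 stock rods.
At least 11 stock rods are required, but only 10 are allowed.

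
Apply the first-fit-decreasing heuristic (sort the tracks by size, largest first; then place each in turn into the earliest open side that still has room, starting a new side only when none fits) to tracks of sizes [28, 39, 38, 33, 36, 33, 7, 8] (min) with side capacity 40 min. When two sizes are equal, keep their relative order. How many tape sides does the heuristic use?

6

Sorted descending: 39, 38, 36, 33, 33, 28, 8, 7.
  39 → side 1 (new)  [load 39/40]
  38 → side 2 (new)  [load 38/40]
  36 → side 3 (new)  [load 36/40]
  33 → side 4 (new)  [load 33/40]
  33 → side 5 (new)  [load 33/40]
  28 → side 6 (new)  [load 28/40]
  8 → side 6  [load 36/40]
  7 → side 4  [load 40/40]
6 tape sides opened.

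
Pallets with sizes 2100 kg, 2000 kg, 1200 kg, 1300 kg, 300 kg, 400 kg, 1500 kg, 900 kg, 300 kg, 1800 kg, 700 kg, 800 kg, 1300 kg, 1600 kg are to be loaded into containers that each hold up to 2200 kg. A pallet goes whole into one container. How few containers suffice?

8

Total = 2100 + 2000 + 1800 + 1600 + 1500 + 1300 + 1300 + 1200 + 900 + 800 + 700 + 400 + 300 + 300 = 16200 kg.
Lower bound: ⌈16200/2200⌉ = 8 containers.
A packing using 8 containers:
  container 1: 2100 = 2100
  container 2: 2000 = 2000
  container 3: 1800 + 400 = 2200
  container 4: 1600 + 300 + 300 = 2200
  container 5: 1500 + 700 = 2200
  container 6: 1300 + 900 = 2200
  container 7: 1300 + 800 = 2100
  container 8: 1200 = 1200
This matches the lower bound, so 8 is optimal.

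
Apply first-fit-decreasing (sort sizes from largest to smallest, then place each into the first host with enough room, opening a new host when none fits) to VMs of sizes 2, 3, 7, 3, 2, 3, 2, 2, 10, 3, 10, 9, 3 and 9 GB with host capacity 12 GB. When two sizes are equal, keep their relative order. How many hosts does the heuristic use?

6

Sorted descending: 10, 10, 9, 9, 7, 3, 3, 3, 3, 3, 2, 2, 2, 2.
  10 → host 1 (new)  [load 10/12]
  10 → host 2 (new)  [load 10/12]
  9 → host 3 (new)  [load 9/12]
  9 → host 4 (new)  [load 9/12]
  7 → host 5 (new)  [load 7/12]
  3 → host 3  [load 12/12]
  3 → host 4  [load 12/12]
  3 → host 5  [load 10/12]
  3 → host 6 (new)  [load 3/12]
  3 → host 6  [load 6/12]
  2 → host 1  [load 12/12]
  2 → host 2  [load 12/12]
  2 → host 5  [load 12/12]
  2 → host 6  [load 8/12]
6 hosts opened.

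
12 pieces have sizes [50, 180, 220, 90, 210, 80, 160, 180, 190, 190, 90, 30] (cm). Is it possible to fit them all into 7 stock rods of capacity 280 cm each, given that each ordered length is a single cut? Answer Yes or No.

A valid assignment using 7 stock rods:
  stock rod 1: 220 + 50 = 270
  stock rod 2: 210 + 30 = 240
  stock rod 3: 190 + 90 = 280
  stock rod 4: 190 + 90 = 280
  stock rod 5: 180 + 80 = 260
  stock rod 6: 180 = 180
  stock rod 7: 160 = 160
Every load is within 280 cm, so 7 stock rods suffice.

Yes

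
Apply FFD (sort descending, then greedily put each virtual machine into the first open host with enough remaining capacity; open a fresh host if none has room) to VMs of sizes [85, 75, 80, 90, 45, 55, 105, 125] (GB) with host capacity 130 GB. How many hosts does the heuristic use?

6

Sorted descending: 125, 105, 90, 85, 80, 75, 55, 45.
  125 → host 1 (new)  [load 125/130]
  105 → host 2 (new)  [load 105/130]
  90 → host 3 (new)  [load 90/130]
  85 → host 4 (new)  [load 85/130]
  80 → host 5 (new)  [load 80/130]
  75 → host 6 (new)  [load 75/130]
  55 → host 6  [load 130/130]
  45 → host 4  [load 130/130]
6 hosts opened.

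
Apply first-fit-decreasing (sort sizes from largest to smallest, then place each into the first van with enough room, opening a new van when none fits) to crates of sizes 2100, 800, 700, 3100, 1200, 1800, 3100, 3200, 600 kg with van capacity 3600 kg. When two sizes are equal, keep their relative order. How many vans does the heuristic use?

6

Sorted descending: 3200, 3100, 3100, 2100, 1800, 1200, 800, 700, 600.
  3200 → van 1 (new)  [load 3200/3600]
  3100 → van 2 (new)  [load 3100/3600]
  3100 → van 3 (new)  [load 3100/3600]
  2100 → van 4 (new)  [load 2100/3600]
  1800 → van 5 (new)  [load 1800/3600]
  1200 → van 4  [load 3300/3600]
  800 → van 5  [load 2600/3600]
  700 → van 5  [load 3300/3600]
  600 → van 6 (new)  [load 600/3600]
6 vans opened.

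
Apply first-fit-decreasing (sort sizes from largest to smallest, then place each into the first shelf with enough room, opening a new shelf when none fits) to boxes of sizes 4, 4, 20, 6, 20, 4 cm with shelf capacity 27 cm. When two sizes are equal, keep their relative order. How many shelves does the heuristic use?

3

Sorted descending: 20, 20, 6, 4, 4, 4.
  20 → shelf 1 (new)  [load 20/27]
  20 → shelf 2 (new)  [load 20/27]
  6 → shelf 1  [load 26/27]
  4 → shelf 2  [load 24/27]
  4 → shelf 3 (new)  [load 4/27]
  4 → shelf 3  [load 8/27]
3 shelves opened.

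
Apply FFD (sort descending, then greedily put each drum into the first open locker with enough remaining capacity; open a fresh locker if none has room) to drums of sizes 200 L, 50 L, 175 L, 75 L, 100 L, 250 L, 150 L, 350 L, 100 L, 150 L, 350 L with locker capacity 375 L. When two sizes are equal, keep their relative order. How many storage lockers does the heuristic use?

6

Sorted descending: 350, 350, 250, 200, 175, 150, 150, 100, 100, 75, 50.
  350 → locker 1 (new)  [load 350/375]
  350 → locker 2 (new)  [load 350/375]
  250 → locker 3 (new)  [load 250/375]
  200 → locker 4 (new)  [load 200/375]
  175 → locker 4  [load 375/375]
  150 → locker 5 (new)  [load 150/375]
  150 → locker 5  [load 300/375]
  100 → locker 3  [load 350/375]
  100 → locker 6 (new)  [load 100/375]
  75 → locker 5  [load 375/375]
  50 → locker 6  [load 150/375]
6 storage lockers opened.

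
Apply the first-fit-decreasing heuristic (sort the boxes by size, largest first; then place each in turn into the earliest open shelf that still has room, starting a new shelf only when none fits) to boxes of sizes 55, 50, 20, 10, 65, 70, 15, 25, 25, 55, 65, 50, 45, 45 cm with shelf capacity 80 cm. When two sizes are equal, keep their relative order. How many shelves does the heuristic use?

Sorted descending: 70, 65, 65, 55, 55, 50, 50, 45, 45, 25, 25, 20, 15, 10.
  70 → shelf 1 (new)  [load 70/80]
  65 → shelf 2 (new)  [load 65/80]
  65 → shelf 3 (new)  [load 65/80]
  55 → shelf 4 (new)  [load 55/80]
  55 → shelf 5 (new)  [load 55/80]
  50 → shelf 6 (new)  [load 50/80]
  50 → shelf 7 (new)  [load 50/80]
  45 → shelf 8 (new)  [load 45/80]
  45 → shelf 9 (new)  [load 45/80]
  25 → shelf 4  [load 80/80]
  25 → shelf 5  [load 80/80]
  20 → shelf 6  [load 70/80]
  15 → shelf 2  [load 80/80]
  10 → shelf 1  [load 80/80]
9 shelves opened.

9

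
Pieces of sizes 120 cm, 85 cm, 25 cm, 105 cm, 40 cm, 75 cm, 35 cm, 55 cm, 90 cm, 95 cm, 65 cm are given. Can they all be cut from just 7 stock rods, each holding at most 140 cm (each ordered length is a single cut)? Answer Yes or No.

Yes

A valid assignment using 6 stock rods:
  stock rod 1: 120 = 120
  stock rod 2: 105 + 35 = 140
  stock rod 3: 95 + 40 = 135
  stock rod 4: 90 + 25 = 115
  stock rod 5: 85 + 55 = 140
  stock rod 6: 75 + 65 = 140
That uses only 6 ≤ 7, so 7 stock rods are enough.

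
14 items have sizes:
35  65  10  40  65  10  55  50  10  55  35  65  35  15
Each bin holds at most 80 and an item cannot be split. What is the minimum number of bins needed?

8

Total = 65 + 65 + 65 + 55 + 55 + 50 + 40 + 35 + 35 + 35 + 15 + 10 + 10 + 10 = 545.
Lower bound: ⌈545/80⌉ = 7 bins.
A packing using 8 bins:
  bin 1: 65 + 15 = 80
  bin 2: 65 + 10 = 75
  bin 3: 65 + 10 = 75
  bin 4: 55 + 10 = 65
  bin 5: 55 = 55
  bin 6: 50 = 50
  bin 7: 40 + 35 = 75
  bin 8: 35 + 35 = 70
No arrangement into 7 bins stays within capacity, so 8 is optimal.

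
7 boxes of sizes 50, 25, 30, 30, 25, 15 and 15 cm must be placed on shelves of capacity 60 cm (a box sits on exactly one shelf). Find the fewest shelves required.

4

Total = 50 + 30 + 30 + 25 + 25 + 15 + 15 = 190 cm.
Lower bound: ⌈190/60⌉ = 4 shelves.
A packing using 4 shelves:
  shelf 1: 50 = 50
  shelf 2: 30 + 30 = 60
  shelf 3: 25 + 25 = 50
  shelf 4: 15 + 15 = 30
This matches the lower bound, so 4 is optimal.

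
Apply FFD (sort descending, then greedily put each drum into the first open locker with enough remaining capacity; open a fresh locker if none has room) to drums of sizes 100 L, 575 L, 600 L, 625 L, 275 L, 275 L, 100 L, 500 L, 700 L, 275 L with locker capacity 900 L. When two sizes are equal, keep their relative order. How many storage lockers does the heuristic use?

Sorted descending: 700, 625, 600, 575, 500, 275, 275, 275, 100, 100.
  700 → locker 1 (new)  [load 700/900]
  625 → locker 2 (new)  [load 625/900]
  600 → locker 3 (new)  [load 600/900]
  575 → locker 4 (new)  [load 575/900]
  500 → locker 5 (new)  [load 500/900]
  275 → locker 2  [load 900/900]
  275 → locker 3  [load 875/900]
  275 → locker 4  [load 850/900]
  100 → locker 1  [load 800/900]
  100 → locker 1  [load 900/900]
5 storage lockers opened.

5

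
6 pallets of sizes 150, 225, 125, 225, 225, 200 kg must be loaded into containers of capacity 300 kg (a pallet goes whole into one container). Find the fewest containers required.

5

Total = 225 + 225 + 225 + 200 + 150 + 125 = 1150 kg.
Lower bound: ⌈1150/300⌉ = 4 containers.
A packing using 5 containers:
  container 1: 225 = 225
  container 2: 225 = 225
  container 3: 225 = 225
  container 4: 200 = 200
  container 5: 150 + 125 = 275
No arrangement into 4 containers stays within capacity, so 5 is optimal.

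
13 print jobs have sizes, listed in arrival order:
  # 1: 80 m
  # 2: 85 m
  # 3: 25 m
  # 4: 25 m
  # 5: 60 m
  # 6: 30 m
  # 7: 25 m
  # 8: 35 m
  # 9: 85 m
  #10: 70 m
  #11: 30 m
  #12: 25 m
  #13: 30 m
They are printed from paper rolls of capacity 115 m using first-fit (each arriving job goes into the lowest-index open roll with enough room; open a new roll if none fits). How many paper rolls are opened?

6

  80 → roll 1 (new)  [load 80/115]
  85 → roll 2 (new)  [load 85/115]
  25 → roll 1  [load 105/115]
  25 → roll 2  [load 110/115]
  60 → roll 3 (new)  [load 60/115]
  30 → roll 3  [load 90/115]
  25 → roll 3  [load 115/115]
  35 → roll 4 (new)  [load 35/115]
  85 → roll 5 (new)  [load 85/115]
  70 → roll 4  [load 105/115]
  30 → roll 5  [load 115/115]
  25 → roll 6 (new)  [load 25/115]
  30 → roll 6  [load 55/115]
6 paper rolls opened.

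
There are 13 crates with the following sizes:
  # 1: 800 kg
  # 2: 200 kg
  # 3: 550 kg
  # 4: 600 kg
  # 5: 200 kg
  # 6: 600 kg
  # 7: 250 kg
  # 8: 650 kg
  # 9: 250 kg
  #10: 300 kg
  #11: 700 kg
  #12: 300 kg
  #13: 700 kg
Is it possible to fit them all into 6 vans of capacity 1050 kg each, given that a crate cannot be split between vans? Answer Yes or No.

Total = 6100 kg; ⌈6100/1050⌉ = 6.
7 crates each exceed half the capacity and cannot share a van, forcing at least 7 vans.
At least 7 vans are required, but only 6 are allowed.

No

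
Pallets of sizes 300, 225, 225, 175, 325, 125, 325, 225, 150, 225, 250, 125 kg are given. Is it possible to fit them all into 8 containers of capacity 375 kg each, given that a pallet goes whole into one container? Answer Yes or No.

Total = 2675 kg; ⌈2675/375⌉ = 8.
The bound of 8 does not rule out 8, but exhaustive search shows no assignment into 8 containers of capacity 375 kg exists — the minimum is 9.

No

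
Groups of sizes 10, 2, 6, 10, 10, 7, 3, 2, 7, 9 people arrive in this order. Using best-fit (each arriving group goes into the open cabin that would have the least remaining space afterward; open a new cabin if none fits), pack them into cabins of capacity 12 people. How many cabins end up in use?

  10 → cabin 1 (new)  [load 10/12]
  2 → cabin 1  [load 12/12]
  6 → cabin 2 (new)  [load 6/12]
  10 → cabin 3 (new)  [load 10/12]
  10 → cabin 4 (new)  [load 10/12]
  7 → cabin 5 (new)  [load 7/12]
  3 → cabin 5  [load 10/12]
  2 → cabin 3  [load 12/12]
  7 → cabin 6 (new)  [load 7/12]
  9 → cabin 7 (new)  [load 9/12]
7 cabins opened.

7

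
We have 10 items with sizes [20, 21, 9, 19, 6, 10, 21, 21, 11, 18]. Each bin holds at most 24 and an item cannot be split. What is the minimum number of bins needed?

Total = 21 + 21 + 21 + 20 + 19 + 18 + 11 + 10 + 9 + 6 = 156.
Lower bound: ⌈156/24⌉ = 7 bins.
A packing using 8 bins:
  bin 1: 21 = 21
  bin 2: 21 = 21
  bin 3: 21 = 21
  bin 4: 20 = 20
  bin 5: 19 = 19
  bin 6: 18 + 6 = 24
  bin 7: 11 + 10 = 21
  bin 8: 9 = 9
No arrangement into 7 bins stays within capacity, so 8 is optimal.

8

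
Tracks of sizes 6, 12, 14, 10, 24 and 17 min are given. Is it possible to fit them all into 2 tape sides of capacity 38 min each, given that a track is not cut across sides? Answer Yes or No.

No

Total = 83 min; ⌈83/38⌉ = 3.
At least 3 tape sides are required, but only 2 are allowed.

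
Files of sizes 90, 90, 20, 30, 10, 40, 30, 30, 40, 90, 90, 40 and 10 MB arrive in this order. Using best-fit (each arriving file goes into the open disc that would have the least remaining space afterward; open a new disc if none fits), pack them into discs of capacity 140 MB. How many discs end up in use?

  90 → disc 1 (new)  [load 90/140]
  90 → disc 2 (new)  [load 90/140]
  20 → disc 1  [load 110/140]
  30 → disc 1  [load 140/140]
  10 → disc 2  [load 100/140]
  40 → disc 2  [load 140/140]
  30 → disc 3 (new)  [load 30/140]
  30 → disc 3  [load 60/140]
  40 → disc 3  [load 100/140]
  90 → disc 4 (new)  [load 90/140]
  90 → disc 5 (new)  [load 90/140]
  40 → disc 3  [load 140/140]
  10 → disc 4  [load 100/140]
5 discs opened.

5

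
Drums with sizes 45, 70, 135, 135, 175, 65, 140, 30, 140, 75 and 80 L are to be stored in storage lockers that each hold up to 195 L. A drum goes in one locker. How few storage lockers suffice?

7

Total = 175 + 140 + 140 + 135 + 135 + 80 + 75 + 70 + 65 + 45 + 30 = 1090 L.
Lower bound: ⌈1090/195⌉ = 6 storage lockers.
A packing using 7 storage lockers:
  locker 1: 175 = 175
  locker 2: 140 + 45 = 185
  locker 3: 140 + 30 = 170
  locker 4: 135 = 135
  locker 5: 135 = 135
  locker 6: 80 + 75 = 155
  locker 7: 70 + 65 = 135
No arrangement into 6 storage lockers stays within capacity, so 7 is optimal.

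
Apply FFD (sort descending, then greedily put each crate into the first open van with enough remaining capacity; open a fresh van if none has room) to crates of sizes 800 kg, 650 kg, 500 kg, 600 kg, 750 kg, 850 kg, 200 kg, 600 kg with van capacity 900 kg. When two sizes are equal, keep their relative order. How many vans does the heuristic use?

Sorted descending: 850, 800, 750, 650, 600, 600, 500, 200.
  850 → van 1 (new)  [load 850/900]
  800 → van 2 (new)  [load 800/900]
  750 → van 3 (new)  [load 750/900]
  650 → van 4 (new)  [load 650/900]
  600 → van 5 (new)  [load 600/900]
  600 → van 6 (new)  [load 600/900]
  500 → van 7 (new)  [load 500/900]
  200 → van 4  [load 850/900]
7 vans opened.

7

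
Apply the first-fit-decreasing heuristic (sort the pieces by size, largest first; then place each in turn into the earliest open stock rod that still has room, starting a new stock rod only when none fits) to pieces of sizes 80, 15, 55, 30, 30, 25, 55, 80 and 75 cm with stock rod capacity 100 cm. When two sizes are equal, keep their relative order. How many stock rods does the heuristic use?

5

Sorted descending: 80, 80, 75, 55, 55, 30, 30, 25, 15.
  80 → stock rod 1 (new)  [load 80/100]
  80 → stock rod 2 (new)  [load 80/100]
  75 → stock rod 3 (new)  [load 75/100]
  55 → stock rod 4 (new)  [load 55/100]
  55 → stock rod 5 (new)  [load 55/100]
  30 → stock rod 4  [load 85/100]
  30 → stock rod 5  [load 85/100]
  25 → stock rod 3  [load 100/100]
  15 → stock rod 1  [load 95/100]
5 stock rods opened.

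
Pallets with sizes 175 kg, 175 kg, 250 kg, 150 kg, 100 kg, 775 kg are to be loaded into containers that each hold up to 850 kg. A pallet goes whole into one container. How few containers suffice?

2

Total = 775 + 250 + 175 + 175 + 150 + 100 = 1625 kg.
Lower bound: ⌈1625/850⌉ = 2 containers.
A packing using 2 containers:
  container 1: 775 = 775
  container 2: 250 + 175 + 175 + 150 + 100 = 850
This matches the lower bound, so 2 is optimal.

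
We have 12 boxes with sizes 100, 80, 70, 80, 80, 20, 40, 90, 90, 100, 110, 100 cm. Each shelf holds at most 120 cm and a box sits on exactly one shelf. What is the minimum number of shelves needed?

10

Total = 110 + 100 + 100 + 100 + 90 + 90 + 80 + 80 + 80 + 70 + 40 + 20 = 960 cm.
Lower bound: ⌈960/120⌉ = 8 shelves.
Also, 10 boxes each exceed 60 cm, and no two of those can share a shelf, so at least 10 shelves are needed.
A packing using 10 shelves:
  shelf 1: 110 = 110
  shelf 2: 100 + 20 = 120
  shelf 3: 100 = 100
  shelf 4: 100 = 100
  shelf 5: 90 = 90
  shelf 6: 90 = 90
  shelf 7: 80 + 40 = 120
  shelf 8: 80 = 80
  shelf 9: 80 = 80
  shelf 10: 70 = 70
This matches the lower bound, so 10 is optimal.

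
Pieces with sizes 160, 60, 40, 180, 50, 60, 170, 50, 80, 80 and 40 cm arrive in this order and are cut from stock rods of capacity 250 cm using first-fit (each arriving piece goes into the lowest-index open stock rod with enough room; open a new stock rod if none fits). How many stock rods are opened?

5

  160 → stock rod 1 (new)  [load 160/250]
  60 → stock rod 1  [load 220/250]
  40 → stock rod 2 (new)  [load 40/250]
  180 → stock rod 2  [load 220/250]
  50 → stock rod 3 (new)  [load 50/250]
  60 → stock rod 3  [load 110/250]
  170 → stock rod 4 (new)  [load 170/250]
  50 → stock rod 3  [load 160/250]
  80 → stock rod 3  [load 240/250]
  80 → stock rod 4  [load 250/250]
  40 → stock rod 5 (new)  [load 40/250]
5 stock rods opened.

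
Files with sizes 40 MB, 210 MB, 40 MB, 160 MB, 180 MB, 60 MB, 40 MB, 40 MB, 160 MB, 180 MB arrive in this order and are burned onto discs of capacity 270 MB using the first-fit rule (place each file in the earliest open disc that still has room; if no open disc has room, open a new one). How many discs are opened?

  40 → disc 1 (new)  [load 40/270]
  210 → disc 1  [load 250/270]
  40 → disc 2 (new)  [load 40/270]
  160 → disc 2  [load 200/270]
  180 → disc 3 (new)  [load 180/270]
  60 → disc 2  [load 260/270]
  40 → disc 3  [load 220/270]
  40 → disc 3  [load 260/270]
  160 → disc 4 (new)  [load 160/270]
  180 → disc 5 (new)  [load 180/270]
5 discs opened.

5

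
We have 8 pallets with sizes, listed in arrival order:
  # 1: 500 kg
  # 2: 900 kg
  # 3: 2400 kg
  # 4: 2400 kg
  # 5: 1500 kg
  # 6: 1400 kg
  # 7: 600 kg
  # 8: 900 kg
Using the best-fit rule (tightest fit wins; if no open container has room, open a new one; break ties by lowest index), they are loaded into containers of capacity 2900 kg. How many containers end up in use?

4

  500 → container 1 (new)  [load 500/2900]
  900 → container 1  [load 1400/2900]
  2400 → container 2 (new)  [load 2400/2900]
  2400 → container 3 (new)  [load 2400/2900]
  1500 → container 1  [load 2900/2900]
  1400 → container 4 (new)  [load 1400/2900]
  600 → container 4  [load 2000/2900]
  900 → container 4  [load 2900/2900]
4 containers opened.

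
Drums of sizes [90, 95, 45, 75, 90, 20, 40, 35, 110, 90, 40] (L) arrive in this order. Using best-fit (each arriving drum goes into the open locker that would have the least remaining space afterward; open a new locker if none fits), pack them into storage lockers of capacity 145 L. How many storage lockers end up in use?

6

  90 → locker 1 (new)  [load 90/145]
  95 → locker 2 (new)  [load 95/145]
  45 → locker 2  [load 140/145]
  75 → locker 3 (new)  [load 75/145]
  90 → locker 4 (new)  [load 90/145]
  20 → locker 1  [load 110/145]
  40 → locker 4  [load 130/145]
  35 → locker 1  [load 145/145]
  110 → locker 5 (new)  [load 110/145]
  90 → locker 6 (new)  [load 90/145]
  40 → locker 6  [load 130/145]
6 storage lockers opened.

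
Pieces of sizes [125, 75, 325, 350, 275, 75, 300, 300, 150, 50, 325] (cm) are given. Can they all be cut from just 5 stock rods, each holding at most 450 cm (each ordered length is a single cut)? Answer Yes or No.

Total = 2350 cm; ⌈2350/450⌉ = 6.
At least 6 stock rods are required, but only 5 are allowed.

No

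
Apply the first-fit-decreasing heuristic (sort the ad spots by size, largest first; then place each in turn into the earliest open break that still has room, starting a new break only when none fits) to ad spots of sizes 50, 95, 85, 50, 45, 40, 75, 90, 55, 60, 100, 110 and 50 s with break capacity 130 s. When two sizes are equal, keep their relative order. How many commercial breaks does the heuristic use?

8

Sorted descending: 110, 100, 95, 90, 85, 75, 60, 55, 50, 50, 50, 45, 40.
  110 → break 1 (new)  [load 110/130]
  100 → break 2 (new)  [load 100/130]
  95 → break 3 (new)  [load 95/130]
  90 → break 4 (new)  [load 90/130]
  85 → break 5 (new)  [load 85/130]
  75 → break 6 (new)  [load 75/130]
  60 → break 7 (new)  [load 60/130]
  55 → break 6  [load 130/130]
  50 → break 7  [load 110/130]
  50 → break 8 (new)  [load 50/130]
  50 → break 8  [load 100/130]
  45 → break 5  [load 130/130]
  40 → break 4  [load 130/130]
8 commercial breaks opened.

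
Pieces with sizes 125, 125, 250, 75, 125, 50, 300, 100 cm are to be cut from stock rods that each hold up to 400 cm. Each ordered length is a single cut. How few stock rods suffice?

Total = 300 + 250 + 125 + 125 + 125 + 100 + 75 + 50 = 1150 cm.
Lower bound: ⌈1150/400⌉ = 3 stock rods.
A packing using 3 stock rods:
  stock rod 1: 300 + 100 = 400
  stock rod 2: 250 + 125 = 375
  stock rod 3: 125 + 125 + 75 + 50 = 375
This matches the lower bound, so 3 is optimal.

3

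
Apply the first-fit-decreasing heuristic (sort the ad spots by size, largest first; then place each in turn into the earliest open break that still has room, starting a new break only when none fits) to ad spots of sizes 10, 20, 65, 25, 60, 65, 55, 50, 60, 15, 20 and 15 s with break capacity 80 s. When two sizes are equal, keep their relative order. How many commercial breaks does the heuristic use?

Sorted descending: 65, 65, 60, 60, 55, 50, 25, 20, 20, 15, 15, 10.
  65 → break 1 (new)  [load 65/80]
  65 → break 2 (new)  [load 65/80]
  60 → break 3 (new)  [load 60/80]
  60 → break 4 (new)  [load 60/80]
  55 → break 5 (new)  [load 55/80]
  50 → break 6 (new)  [load 50/80]
  25 → break 5  [load 80/80]
  20 → break 3  [load 80/80]
  20 → break 4  [load 80/80]
  15 → break 1  [load 80/80]
  15 → break 2  [load 80/80]
  10 → break 6  [load 60/80]
6 commercial breaks opened.

6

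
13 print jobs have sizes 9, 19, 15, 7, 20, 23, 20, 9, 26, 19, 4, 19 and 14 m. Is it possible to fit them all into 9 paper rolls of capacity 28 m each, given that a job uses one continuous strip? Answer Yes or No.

Yes

A valid assignment using 9 paper rolls:
  roll 1: 26 = 26
  roll 2: 23 + 4 = 27
  roll 3: 20 + 7 = 27
  roll 4: 20 = 20
  roll 5: 19 + 9 = 28
  roll 6: 19 + 9 = 28
  roll 7: 19 = 19
  roll 8: 15 = 15
  roll 9: 14 = 14
Every load is within 28 m, so 9 paper rolls suffice.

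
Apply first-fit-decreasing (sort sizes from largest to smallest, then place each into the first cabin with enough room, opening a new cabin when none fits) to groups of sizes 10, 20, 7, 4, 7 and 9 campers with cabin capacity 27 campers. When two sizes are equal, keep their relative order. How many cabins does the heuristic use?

Sorted descending: 20, 10, 9, 7, 7, 4.
  20 → cabin 1 (new)  [load 20/27]
  10 → cabin 2 (new)  [load 10/27]
  9 → cabin 2  [load 19/27]
  7 → cabin 1  [load 27/27]
  7 → cabin 2  [load 26/27]
  4 → cabin 3 (new)  [load 4/27]
3 cabins opened.

3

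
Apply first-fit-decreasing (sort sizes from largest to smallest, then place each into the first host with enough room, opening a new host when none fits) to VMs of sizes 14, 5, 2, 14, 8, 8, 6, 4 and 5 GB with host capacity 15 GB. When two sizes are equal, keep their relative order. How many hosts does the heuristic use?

Sorted descending: 14, 14, 8, 8, 6, 5, 5, 4, 2.
  14 → host 1 (new)  [load 14/15]
  14 → host 2 (new)  [load 14/15]
  8 → host 3 (new)  [load 8/15]
  8 → host 4 (new)  [load 8/15]
  6 → host 3  [load 14/15]
  5 → host 4  [load 13/15]
  5 → host 5 (new)  [load 5/15]
  4 → host 5  [load 9/15]
  2 → host 4  [load 15/15]
5 hosts opened.

5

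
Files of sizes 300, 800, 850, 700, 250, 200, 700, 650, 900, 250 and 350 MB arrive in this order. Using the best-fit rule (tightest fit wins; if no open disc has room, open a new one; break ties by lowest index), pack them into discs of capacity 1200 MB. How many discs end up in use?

  300 → disc 1 (new)  [load 300/1200]
  800 → disc 1  [load 1100/1200]
  850 → disc 2 (new)  [load 850/1200]
  700 → disc 3 (new)  [load 700/1200]
  250 → disc 2  [load 1100/1200]
  200 → disc 3  [load 900/1200]
  700 → disc 4 (new)  [load 700/1200]
  650 → disc 5 (new)  [load 650/1200]
  900 → disc 6 (new)  [load 900/1200]
  250 → disc 3  [load 1150/1200]
  350 → disc 4  [load 1050/1200]
6 discs opened.

6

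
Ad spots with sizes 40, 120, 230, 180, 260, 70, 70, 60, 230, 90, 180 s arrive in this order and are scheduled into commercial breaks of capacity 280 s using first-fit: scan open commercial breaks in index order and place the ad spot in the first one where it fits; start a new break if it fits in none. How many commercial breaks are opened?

7

  40 → break 1 (new)  [load 40/280]
  120 → break 1  [load 160/280]
  230 → break 2 (new)  [load 230/280]
  180 → break 3 (new)  [load 180/280]
  260 → break 4 (new)  [load 260/280]
  70 → break 1  [load 230/280]
  70 → break 3  [load 250/280]
  60 → break 5 (new)  [load 60/280]
  230 → break 6 (new)  [load 230/280]
  90 → break 5  [load 150/280]
  180 → break 7 (new)  [load 180/280]
7 commercial breaks opened.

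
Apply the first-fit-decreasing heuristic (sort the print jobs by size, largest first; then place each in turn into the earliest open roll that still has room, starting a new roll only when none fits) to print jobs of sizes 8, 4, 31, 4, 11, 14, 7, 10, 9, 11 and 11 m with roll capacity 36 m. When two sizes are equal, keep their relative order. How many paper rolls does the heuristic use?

4

Sorted descending: 31, 14, 11, 11, 11, 10, 9, 8, 7, 4, 4.
  31 → roll 1 (new)  [load 31/36]
  14 → roll 2 (new)  [load 14/36]
  11 → roll 2  [load 25/36]
  11 → roll 2  [load 36/36]
  11 → roll 3 (new)  [load 11/36]
  10 → roll 3  [load 21/36]
  9 → roll 3  [load 30/36]
  8 → roll 4 (new)  [load 8/36]
  7 → roll 4  [load 15/36]
  4 → roll 1  [load 35/36]
  4 → roll 3  [load 34/36]
4 paper rolls opened.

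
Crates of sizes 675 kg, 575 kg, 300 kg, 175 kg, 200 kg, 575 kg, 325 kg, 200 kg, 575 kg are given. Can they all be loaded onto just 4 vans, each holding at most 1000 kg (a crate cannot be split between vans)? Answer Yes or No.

Yes

A valid assignment using 4 vans:
  van 1: 675 + 325 = 1000
  van 2: 575 + 300 = 875
  van 3: 575 + 200 + 200 = 975
  van 4: 575 + 175 = 750
Every load is within 1000 kg, so 4 vans suffice.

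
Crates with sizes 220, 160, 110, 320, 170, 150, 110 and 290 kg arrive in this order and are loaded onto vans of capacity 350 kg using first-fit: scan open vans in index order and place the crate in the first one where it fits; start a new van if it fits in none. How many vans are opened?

5

  220 → van 1 (new)  [load 220/350]
  160 → van 2 (new)  [load 160/350]
  110 → van 1  [load 330/350]
  320 → van 3 (new)  [load 320/350]
  170 → van 2  [load 330/350]
  150 → van 4 (new)  [load 150/350]
  110 → van 4  [load 260/350]
  290 → van 5 (new)  [load 290/350]
5 vans opened.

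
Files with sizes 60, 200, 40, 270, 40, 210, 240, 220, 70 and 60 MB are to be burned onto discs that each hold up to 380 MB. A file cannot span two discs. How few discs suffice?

5

Total = 270 + 240 + 220 + 210 + 200 + 70 + 60 + 60 + 40 + 40 = 1410 MB.
Lower bound: ⌈1410/380⌉ = 4 discs.
Also, 5 files each exceed 190 MB, and no two of those can share a disc, so at least 5 discs are needed.
A packing using 5 discs:
  disc 1: 270 + 70 + 40 = 380
  disc 2: 240 + 60 + 60 = 360
  disc 3: 220 + 40 = 260
  disc 4: 210 = 210
  disc 5: 200 = 200
This matches the lower bound, so 5 is optimal.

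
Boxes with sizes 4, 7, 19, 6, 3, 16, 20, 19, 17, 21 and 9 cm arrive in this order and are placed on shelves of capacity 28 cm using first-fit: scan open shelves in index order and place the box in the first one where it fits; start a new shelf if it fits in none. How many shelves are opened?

  4 → shelf 1 (new)  [load 4/28]
  7 → shelf 1  [load 11/28]
  19 → shelf 2 (new)  [load 19/28]
  6 → shelf 1  [load 17/28]
  3 → shelf 1  [load 20/28]
  16 → shelf 3 (new)  [load 16/28]
  20 → shelf 4 (new)  [load 20/28]
  19 → shelf 5 (new)  [load 19/28]
  17 → shelf 6 (new)  [load 17/28]
  21 → shelf 7 (new)  [load 21/28]
  9 → shelf 2  [load 28/28]
7 shelves opened.

7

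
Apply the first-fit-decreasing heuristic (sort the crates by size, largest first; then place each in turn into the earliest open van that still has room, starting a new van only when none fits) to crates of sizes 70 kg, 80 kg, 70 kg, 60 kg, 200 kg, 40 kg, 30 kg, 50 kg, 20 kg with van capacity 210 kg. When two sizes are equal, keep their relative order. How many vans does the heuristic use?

Sorted descending: 200, 80, 70, 70, 60, 50, 40, 30, 20.
  200 → van 1 (new)  [load 200/210]
  80 → van 2 (new)  [load 80/210]
  70 → van 2  [load 150/210]
  70 → van 3 (new)  [load 70/210]
  60 → van 2  [load 210/210]
  50 → van 3  [load 120/210]
  40 → van 3  [load 160/210]
  30 → van 3  [load 190/210]
  20 → van 3  [load 210/210]
3 vans opened.

3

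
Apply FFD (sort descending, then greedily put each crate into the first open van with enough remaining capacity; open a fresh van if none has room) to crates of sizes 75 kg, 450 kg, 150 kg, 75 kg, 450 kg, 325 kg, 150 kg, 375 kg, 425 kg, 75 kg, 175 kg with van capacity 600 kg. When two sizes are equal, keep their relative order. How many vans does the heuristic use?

Sorted descending: 450, 450, 425, 375, 325, 175, 150, 150, 75, 75, 75.
  450 → van 1 (new)  [load 450/600]
  450 → van 2 (new)  [load 450/600]
  425 → van 3 (new)  [load 425/600]
  375 → van 4 (new)  [load 375/600]
  325 → van 5 (new)  [load 325/600]
  175 → van 3  [load 600/600]
  150 → van 1  [load 600/600]
  150 → van 2  [load 600/600]
  75 → van 4  [load 450/600]
  75 → van 4  [load 525/600]
  75 → van 4  [load 600/600]
5 vans opened.

5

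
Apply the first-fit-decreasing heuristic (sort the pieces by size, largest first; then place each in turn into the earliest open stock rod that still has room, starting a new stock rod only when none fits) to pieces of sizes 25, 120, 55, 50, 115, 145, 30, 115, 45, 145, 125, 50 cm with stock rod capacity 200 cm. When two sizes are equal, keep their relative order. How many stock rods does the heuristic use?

6

Sorted descending: 145, 145, 125, 120, 115, 115, 55, 50, 50, 45, 30, 25.
  145 → stock rod 1 (new)  [load 145/200]
  145 → stock rod 2 (new)  [load 145/200]
  125 → stock rod 3 (new)  [load 125/200]
  120 → stock rod 4 (new)  [load 120/200]
  115 → stock rod 5 (new)  [load 115/200]
  115 → stock rod 6 (new)  [load 115/200]
  55 → stock rod 1  [load 200/200]
  50 → stock rod 2  [load 195/200]
  50 → stock rod 3  [load 175/200]
  45 → stock rod 4  [load 165/200]
  30 → stock rod 4  [load 195/200]
  25 → stock rod 3  [load 200/200]
6 stock rods opened.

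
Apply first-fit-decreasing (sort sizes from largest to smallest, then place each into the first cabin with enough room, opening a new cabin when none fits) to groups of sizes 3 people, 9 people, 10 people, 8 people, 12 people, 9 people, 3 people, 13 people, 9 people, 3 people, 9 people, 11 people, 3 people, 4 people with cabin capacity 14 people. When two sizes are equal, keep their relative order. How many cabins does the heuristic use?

9

Sorted descending: 13, 12, 11, 10, 9, 9, 9, 9, 8, 4, 3, 3, 3, 3.
  13 → cabin 1 (new)  [load 13/14]
  12 → cabin 2 (new)  [load 12/14]
  11 → cabin 3 (new)  [load 11/14]
  10 → cabin 4 (new)  [load 10/14]
  9 → cabin 5 (new)  [load 9/14]
  9 → cabin 6 (new)  [load 9/14]
  9 → cabin 7 (new)  [load 9/14]
  9 → cabin 8 (new)  [load 9/14]
  8 → cabin 9 (new)  [load 8/14]
  4 → cabin 4  [load 14/14]
  3 → cabin 3  [load 14/14]
  3 → cabin 5  [load 12/14]
  3 → cabin 6  [load 12/14]
  3 → cabin 7  [load 12/14]
9 cabins opened.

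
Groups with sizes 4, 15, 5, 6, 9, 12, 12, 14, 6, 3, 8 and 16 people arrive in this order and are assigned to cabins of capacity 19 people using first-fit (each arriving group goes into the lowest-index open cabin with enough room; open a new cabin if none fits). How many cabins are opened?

  4 → cabin 1 (new)  [load 4/19]
  15 → cabin 1  [load 19/19]
  5 → cabin 2 (new)  [load 5/19]
  6 → cabin 2  [load 11/19]
  9 → cabin 3 (new)  [load 9/19]
  12 → cabin 4 (new)  [load 12/19]
  12 → cabin 5 (new)  [load 12/19]
  14 → cabin 6 (new)  [load 14/19]
  6 → cabin 2  [load 17/19]
  3 → cabin 3  [load 12/19]
  8 → cabin 7 (new)  [load 8/19]
  16 → cabin 8 (new)  [load 16/19]
8 cabins opened.

8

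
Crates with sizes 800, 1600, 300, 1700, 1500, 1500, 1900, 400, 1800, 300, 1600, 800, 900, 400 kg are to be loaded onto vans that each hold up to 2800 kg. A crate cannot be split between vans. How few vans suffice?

Total = 1900 + 1800 + 1700 + 1600 + 1600 + 1500 + 1500 + 900 + 800 + 800 + 400 + 400 + 300 + 300 = 15500 kg.
Lower bound: ⌈15500/2800⌉ = 6 vans.
Also, 7 crates each exceed 1400 kg, and no two of those can share a van, so at least 7 vans are needed.
A packing using 7 vans:
  van 1: 1900 + 900 = 2800
  van 2: 1800 + 800 = 2600
  van 3: 1700 + 800 + 300 = 2800
  van 4: 1600 + 400 + 400 + 300 = 2700
  van 5: 1600 = 1600
  van 6: 1500 = 1500
  van 7: 1500 = 1500
This matches the lower bound, so 7 is optimal.

7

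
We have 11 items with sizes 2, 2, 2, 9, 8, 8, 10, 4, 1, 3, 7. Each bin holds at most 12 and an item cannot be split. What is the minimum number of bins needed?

Total = 10 + 9 + 8 + 8 + 7 + 4 + 3 + 2 + 2 + 2 + 1 = 56.
Lower bound: ⌈56/12⌉ = 5 bins.
A packing using 5 bins:
  bin 1: 10 + 2 = 12
  bin 2: 9 + 3 = 12
  bin 3: 8 + 4 = 12
  bin 4: 8 + 2 + 2 = 12
  bin 5: 7 + 1 = 8
This matches the lower bound, so 5 is optimal.

5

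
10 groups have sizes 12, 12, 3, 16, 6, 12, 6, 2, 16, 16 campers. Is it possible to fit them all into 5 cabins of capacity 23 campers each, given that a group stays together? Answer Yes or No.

Total = 101 campers; ⌈101/23⌉ = 5.
6 groups each exceed half the capacity and cannot share a cabin, forcing at least 6 cabins.
At least 6 cabins are required, but only 5 are allowed.

No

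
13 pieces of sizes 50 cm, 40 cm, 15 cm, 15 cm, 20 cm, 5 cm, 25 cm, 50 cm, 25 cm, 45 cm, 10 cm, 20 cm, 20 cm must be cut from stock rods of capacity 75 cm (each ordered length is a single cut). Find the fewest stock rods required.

5

Total = 50 + 50 + 45 + 40 + 25 + 25 + 20 + 20 + 20 + 15 + 15 + 10 + 5 = 340 cm.
Lower bound: ⌈340/75⌉ = 5 stock rods.
A packing using 5 stock rods:
  stock rod 1: 50 + 25 = 75
  stock rod 2: 50 + 25 = 75
  stock rod 3: 45 + 20 + 10 = 75
  stock rod 4: 40 + 20 + 15 = 75
  stock rod 5: 20 + 15 + 5 = 40
This matches the lower bound, so 5 is optimal.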